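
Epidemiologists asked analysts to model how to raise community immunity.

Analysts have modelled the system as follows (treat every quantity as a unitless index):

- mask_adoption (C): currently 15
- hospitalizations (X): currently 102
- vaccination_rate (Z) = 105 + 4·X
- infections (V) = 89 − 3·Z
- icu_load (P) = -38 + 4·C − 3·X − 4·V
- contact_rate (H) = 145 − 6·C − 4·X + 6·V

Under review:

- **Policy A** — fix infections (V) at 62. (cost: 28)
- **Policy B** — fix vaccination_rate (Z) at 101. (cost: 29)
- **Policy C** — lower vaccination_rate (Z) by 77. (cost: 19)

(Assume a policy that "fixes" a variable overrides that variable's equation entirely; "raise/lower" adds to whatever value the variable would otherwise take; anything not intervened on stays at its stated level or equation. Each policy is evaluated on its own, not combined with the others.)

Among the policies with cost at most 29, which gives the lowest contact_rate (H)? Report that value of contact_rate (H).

-7667

Policy A (V := 62):
  C = 15
  X = 102
  Z = 105 + 4·102 = 513
  V = 62
  H = 145 − 6·15 − 4·102 + 6·62 = 19
Policy B (Z := 101):
  C = 15
  X = 102
  Z = 101
  V = 89 − 3·101 = -214
  H = 145 − 6·15 − 4·102 + 6·(-214) = -1637
Policy C (Z − 77):
  C = 15
  X = 102
  Z = 105 + 4·102 (−77 from intervention) = 436
  V = 89 − 3·436 = -1219
  H = 145 − 6·15 − 4·102 + 6·(-1219) = -7667
Comparing — Policy A: H=19, Policy B: H=-1637, Policy C: H=-7667. Lowest is -7667 (Policy C).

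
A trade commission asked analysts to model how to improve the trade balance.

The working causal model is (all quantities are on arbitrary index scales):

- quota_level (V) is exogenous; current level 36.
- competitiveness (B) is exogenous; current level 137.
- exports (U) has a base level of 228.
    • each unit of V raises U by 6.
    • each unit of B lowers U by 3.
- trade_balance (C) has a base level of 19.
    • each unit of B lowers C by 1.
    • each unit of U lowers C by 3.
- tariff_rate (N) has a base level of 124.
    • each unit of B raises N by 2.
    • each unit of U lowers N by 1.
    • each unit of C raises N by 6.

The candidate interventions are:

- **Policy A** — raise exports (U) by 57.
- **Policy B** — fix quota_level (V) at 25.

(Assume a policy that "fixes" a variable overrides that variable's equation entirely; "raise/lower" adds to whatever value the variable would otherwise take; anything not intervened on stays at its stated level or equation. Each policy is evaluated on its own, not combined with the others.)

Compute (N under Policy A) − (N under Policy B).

Policy A (U + 57):
  V = 36
  B = 137
  U = 228 + 6·36 − 3·137 (+57 from intervention) = 90
  C = 19 − 137 − 3·90 = -388
  N = 124 + 2·137 − 90 + 6·(-388) = -2020
Policy B (V := 25):
  V = 25
  B = 137
  U = 228 + 6·25 − 3·137 = -33
  C = 19 − 137 − 3·(-33) = -19
  N = 124 + 2·137 − (-33) + 6·(-19) = 317
N: -2020 − 317 = -2337

-2337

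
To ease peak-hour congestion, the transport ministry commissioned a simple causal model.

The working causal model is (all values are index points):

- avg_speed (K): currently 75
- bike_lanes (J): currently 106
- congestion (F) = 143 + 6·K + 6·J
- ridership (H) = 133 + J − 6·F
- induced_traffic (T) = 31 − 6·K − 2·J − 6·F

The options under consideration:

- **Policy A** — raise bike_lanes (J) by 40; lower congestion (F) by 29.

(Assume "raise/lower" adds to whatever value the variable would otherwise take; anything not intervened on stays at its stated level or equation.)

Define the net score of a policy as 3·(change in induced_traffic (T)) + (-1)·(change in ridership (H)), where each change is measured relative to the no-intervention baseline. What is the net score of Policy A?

-2812

Baseline:
  K = 75
  J = 106
  F = 143 + 6·75 + 6·106 = 1229
  H = 133 + 106 − 6·1229 = -7135
  T = 31 − 6·75 − 2·106 − 6·1229 = -8005
Policy A (J + 40, F − 29):
  K = 75
  J = 106 + 40 = 146
  F = 143 + 6·75 + 6·146 (−29 from intervention) = 1440
  H = 133 + 146 − 6·1440 = -8361
  T = 31 − 6·75 − 2·146 − 6·1440 = -9351
ΔT = -9351 − (-8005) = -1346; ΔH = -8361 − (-7135) = -1226
Score = 3·(-1346) + (-1)·(-1226) = -2812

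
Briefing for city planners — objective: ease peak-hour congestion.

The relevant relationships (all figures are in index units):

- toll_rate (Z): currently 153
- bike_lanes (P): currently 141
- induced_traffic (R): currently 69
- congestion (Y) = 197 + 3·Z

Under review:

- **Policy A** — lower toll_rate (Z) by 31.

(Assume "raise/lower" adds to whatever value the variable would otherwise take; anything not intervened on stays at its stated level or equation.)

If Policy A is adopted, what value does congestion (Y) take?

Policy A (Z − 31):
  Z = 153 − 31 = 122
  Y = 197 + 3·122 = 563

563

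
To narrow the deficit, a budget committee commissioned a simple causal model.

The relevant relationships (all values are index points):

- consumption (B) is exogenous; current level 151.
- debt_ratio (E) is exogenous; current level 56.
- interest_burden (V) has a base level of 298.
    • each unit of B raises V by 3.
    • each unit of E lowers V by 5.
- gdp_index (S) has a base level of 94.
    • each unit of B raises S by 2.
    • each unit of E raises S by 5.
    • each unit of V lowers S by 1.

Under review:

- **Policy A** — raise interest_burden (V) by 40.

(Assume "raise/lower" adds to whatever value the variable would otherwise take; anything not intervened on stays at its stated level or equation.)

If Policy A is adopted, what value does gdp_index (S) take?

165

Policy A (V + 40):
  B = 151
  E = 56
  V = 298 + 3·151 − 5·56 (+40 from intervention) = 511
  S = 94 + 2·151 + 5·56 − 511 = 165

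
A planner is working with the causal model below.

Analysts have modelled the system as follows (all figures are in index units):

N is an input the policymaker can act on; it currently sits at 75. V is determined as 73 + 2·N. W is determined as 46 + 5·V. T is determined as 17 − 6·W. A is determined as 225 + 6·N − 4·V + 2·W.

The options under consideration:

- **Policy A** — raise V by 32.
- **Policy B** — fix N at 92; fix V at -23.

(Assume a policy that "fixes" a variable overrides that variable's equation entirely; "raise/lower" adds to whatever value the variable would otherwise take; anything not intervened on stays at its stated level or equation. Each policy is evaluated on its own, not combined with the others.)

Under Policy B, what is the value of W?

-69

Policy B (N := 92, V := -23):
  N = 92
  V = -23
  W = 46 + 5·(-23) = -69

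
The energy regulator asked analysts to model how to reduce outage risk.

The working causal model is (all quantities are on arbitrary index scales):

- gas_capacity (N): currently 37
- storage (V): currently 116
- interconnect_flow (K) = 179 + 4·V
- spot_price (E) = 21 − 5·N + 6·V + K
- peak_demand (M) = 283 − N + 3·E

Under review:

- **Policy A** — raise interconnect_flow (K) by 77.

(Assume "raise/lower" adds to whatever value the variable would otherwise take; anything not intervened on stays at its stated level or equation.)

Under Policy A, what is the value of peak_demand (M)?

Policy A (K + 77):
  N = 37
  V = 116
  K = 179 + 4·116 (+77 from intervention) = 720
  E = 21 − 5·37 + 6·116 + 720 = 1252
  M = 283 − 37 + 3·1252 = 4002

4002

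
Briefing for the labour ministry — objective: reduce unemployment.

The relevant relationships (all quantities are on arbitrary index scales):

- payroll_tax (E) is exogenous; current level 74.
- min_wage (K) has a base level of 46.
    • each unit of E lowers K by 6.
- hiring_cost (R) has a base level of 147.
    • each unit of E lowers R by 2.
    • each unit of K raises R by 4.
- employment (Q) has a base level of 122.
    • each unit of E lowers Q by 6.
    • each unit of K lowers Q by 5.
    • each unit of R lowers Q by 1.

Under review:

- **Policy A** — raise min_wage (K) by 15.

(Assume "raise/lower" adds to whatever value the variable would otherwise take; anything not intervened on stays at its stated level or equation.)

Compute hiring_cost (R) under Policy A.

-1533

Policy A (K + 15):
  E = 74
  K = 46 − 6·74 (+15 from intervention) = -383
  R = 147 − 2·74 + 4·(-383) = -1533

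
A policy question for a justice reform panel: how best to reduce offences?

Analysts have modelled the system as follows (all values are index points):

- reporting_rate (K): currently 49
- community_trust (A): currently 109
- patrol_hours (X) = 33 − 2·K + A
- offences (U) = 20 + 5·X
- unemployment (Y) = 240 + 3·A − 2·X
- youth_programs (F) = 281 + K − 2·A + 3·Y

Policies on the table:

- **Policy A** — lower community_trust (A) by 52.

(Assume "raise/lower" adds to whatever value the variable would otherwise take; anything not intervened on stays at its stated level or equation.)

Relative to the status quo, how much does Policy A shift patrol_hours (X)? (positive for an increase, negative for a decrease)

Baseline:
  K = 49
  A = 109
  X = 33 − 2·49 + 109 = 44
Policy A (A − 52):
  K = 49
  A = 109 − 52 = 57
  X = 33 − 2·49 + 57 = -8
Change in X: -8 − 44 = -52

-52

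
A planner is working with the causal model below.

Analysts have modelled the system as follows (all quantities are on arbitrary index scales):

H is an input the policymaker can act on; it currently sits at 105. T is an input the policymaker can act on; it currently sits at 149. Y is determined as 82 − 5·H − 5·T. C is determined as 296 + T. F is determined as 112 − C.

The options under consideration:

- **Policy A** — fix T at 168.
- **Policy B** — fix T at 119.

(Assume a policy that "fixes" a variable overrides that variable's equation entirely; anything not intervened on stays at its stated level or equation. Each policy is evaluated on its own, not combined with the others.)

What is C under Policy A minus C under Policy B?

Policy A (T := 168):
  T = 168
  C = 296 + 168 = 464
Policy B (T := 119):
  T = 119
  C = 296 + 119 = 415
C: 464 − 415 = 49

49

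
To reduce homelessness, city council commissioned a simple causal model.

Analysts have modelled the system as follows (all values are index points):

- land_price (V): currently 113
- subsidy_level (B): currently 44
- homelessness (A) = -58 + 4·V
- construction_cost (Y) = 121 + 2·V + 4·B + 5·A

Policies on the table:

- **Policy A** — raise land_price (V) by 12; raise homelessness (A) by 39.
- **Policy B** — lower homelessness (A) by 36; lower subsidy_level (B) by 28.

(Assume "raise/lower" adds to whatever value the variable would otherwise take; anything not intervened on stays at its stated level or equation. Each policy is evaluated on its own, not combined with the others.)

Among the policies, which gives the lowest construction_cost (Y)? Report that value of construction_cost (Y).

2201

Policy A (V + 12, A + 39):
  V = 113 + 12 = 125
  B = 44
  A = -58 + 4·125 (+39 from intervention) = 481
  Y = 121 + 2·125 + 4·44 + 5·481 = 2952
Policy B (A − 36, B − 28):
  V = 113
  B = 44 − 28 = 16
  A = -58 + 4·113 (−36 from intervention) = 358
  Y = 121 + 2·113 + 4·16 + 5·358 = 2201
Comparing — Policy A: Y=2952, Policy B: Y=2201. Lowest is 2201 (Policy B).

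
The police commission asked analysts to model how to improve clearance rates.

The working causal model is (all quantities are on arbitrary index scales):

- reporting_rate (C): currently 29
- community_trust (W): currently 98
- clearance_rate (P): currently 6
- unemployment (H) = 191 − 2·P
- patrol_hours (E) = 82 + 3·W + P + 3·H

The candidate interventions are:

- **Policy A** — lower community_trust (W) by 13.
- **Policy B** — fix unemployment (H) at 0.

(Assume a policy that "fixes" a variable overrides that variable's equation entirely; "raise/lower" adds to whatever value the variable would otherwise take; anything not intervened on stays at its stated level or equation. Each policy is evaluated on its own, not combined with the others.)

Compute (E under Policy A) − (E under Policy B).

498

Policy A (W − 13):
  W = 98 − 13 = 85
  P = 6
  H = 191 − 2·6 = 179
  E = 82 + 3·85 + 6 + 3·179 = 880
Policy B (H := 0):
  W = 98
  P = 6
  H = 0
  E = 82 + 3·98 + 6 + 3·0 = 382
E: 880 − 382 = 498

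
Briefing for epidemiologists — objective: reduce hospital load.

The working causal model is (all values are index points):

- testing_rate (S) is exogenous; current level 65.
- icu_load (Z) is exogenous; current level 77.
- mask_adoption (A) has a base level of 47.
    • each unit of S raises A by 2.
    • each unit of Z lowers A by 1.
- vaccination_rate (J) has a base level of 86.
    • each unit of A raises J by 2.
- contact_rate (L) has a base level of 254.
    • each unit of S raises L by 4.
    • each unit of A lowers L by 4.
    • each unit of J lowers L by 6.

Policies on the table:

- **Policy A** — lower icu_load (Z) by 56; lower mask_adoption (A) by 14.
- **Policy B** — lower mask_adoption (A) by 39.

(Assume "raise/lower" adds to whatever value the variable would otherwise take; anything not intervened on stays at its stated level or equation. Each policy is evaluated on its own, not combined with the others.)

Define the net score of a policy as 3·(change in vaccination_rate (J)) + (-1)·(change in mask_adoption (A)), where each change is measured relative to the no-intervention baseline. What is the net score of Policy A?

Baseline:
  S = 65
  Z = 77
  A = 47 + 2·65 − 77 = 100
  J = 86 + 2·100 = 286
Policy A (Z − 56, A − 14):
  S = 65
  Z = 77 − 56 = 21
  A = 47 + 2·65 − 21 (−14 from intervention) = 142
  J = 86 + 2·142 = 370
ΔJ = 370 − 286 = 84; ΔA = 142 − 100 = 42
Score = 3·84 + (-1)·42 = 210

210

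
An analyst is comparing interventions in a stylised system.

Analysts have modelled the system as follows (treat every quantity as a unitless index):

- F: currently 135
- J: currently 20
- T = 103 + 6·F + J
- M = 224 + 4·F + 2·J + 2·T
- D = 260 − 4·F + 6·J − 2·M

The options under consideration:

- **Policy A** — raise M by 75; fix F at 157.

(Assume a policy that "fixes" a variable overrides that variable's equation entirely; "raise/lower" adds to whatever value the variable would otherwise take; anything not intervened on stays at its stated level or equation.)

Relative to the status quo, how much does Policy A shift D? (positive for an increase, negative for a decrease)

Baseline:
  F = 135
  J = 20
  T = 103 + 6·135 + 20 = 933
  M = 224 + 4·135 + 2·20 + 2·933 = 2670
  D = 260 − 4·135 + 6·20 − 2·2670 = -5500
Policy A (M + 75, F := 157):
  F = 157
  J = 20
  T = 103 + 6·157 + 20 = 1065
  M = 224 + 4·157 + 2·20 + 2·1065 (+75 from intervention) = 3097
  D = 260 − 4·157 + 6·20 − 2·3097 = -6442
Change in D: -6442 − (-5500) = -942

-942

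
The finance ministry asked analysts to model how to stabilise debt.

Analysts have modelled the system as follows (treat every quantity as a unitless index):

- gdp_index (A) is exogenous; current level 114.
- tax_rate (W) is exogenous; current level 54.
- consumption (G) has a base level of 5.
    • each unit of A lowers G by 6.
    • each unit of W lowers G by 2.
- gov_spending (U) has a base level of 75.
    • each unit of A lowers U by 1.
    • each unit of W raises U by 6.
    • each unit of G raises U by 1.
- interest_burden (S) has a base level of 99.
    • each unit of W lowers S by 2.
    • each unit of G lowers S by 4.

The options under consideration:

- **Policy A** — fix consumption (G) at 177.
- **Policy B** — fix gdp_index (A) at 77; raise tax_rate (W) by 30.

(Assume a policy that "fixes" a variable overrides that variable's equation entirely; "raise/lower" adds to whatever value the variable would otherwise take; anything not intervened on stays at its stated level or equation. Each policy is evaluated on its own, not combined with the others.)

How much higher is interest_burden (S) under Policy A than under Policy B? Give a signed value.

-3148

Policy A (G := 177):
  A = 114
  W = 54
  G = 177
  S = 99 − 2·54 − 4·177 = -717
Policy B (A := 77, W + 30):
  A = 77
  W = 54 + 30 = 84
  G = 5 − 6·77 − 2·84 = -625
  S = 99 − 2·84 − 4·(-625) = 2431
S: -717 − 2431 = -3148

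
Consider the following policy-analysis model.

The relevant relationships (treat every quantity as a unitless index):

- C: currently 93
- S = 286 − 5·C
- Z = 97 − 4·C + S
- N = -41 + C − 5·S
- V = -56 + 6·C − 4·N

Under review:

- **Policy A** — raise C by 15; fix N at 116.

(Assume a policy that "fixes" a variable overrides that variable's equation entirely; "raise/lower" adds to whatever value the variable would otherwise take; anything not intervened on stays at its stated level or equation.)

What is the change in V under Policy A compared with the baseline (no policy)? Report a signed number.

3414

Baseline:
  C = 93
  S = 286 − 5·93 = -179
  N = -41 + 93 − 5·(-179) = 947
  V = -56 + 6·93 − 4·947 = -3286
Policy A (C + 15, N := 116):
  C = 93 + 15 = 108
  S = 286 − 5·108 = -254
  N = 116
  V = -56 + 6·108 − 4·116 = 128
Change in V: 128 − (-3286) = 3414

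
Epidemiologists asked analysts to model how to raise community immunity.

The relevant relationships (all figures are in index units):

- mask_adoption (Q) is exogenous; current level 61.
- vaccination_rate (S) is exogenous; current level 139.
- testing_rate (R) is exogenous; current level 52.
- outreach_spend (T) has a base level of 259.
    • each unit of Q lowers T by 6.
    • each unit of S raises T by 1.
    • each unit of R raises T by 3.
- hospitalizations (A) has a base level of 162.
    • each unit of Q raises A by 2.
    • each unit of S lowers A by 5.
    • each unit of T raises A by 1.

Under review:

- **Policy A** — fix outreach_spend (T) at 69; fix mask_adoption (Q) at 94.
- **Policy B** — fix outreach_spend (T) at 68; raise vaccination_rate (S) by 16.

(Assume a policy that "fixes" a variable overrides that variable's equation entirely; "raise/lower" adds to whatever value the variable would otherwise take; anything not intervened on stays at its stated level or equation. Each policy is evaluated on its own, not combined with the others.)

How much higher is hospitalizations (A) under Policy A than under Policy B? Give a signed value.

147

Policy A (T := 69, Q := 94):
  Q = 94
  S = 139
  R = 52
  T = 69
  A = 162 + 2·94 − 5·139 + 69 = -276
Policy B (T := 68, S + 16):
  Q = 61
  S = 139 + 16 = 155
  R = 52
  T = 68
  A = 162 + 2·61 − 5·155 + 68 = -423
A: -276 − (-423) = 147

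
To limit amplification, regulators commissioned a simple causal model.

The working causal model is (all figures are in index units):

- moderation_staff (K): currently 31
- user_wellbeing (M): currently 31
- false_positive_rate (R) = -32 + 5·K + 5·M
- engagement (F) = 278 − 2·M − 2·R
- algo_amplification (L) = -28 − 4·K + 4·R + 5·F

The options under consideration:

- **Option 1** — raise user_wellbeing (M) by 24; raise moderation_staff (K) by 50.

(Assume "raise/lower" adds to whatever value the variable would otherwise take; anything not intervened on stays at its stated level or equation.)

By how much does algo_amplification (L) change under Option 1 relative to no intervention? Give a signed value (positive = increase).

-2660

Baseline:
  K = 31
  M = 31
  R = -32 + 5·31 + 5·31 = 278
  F = 278 − 2·31 − 2·278 = -340
  L = -28 − 4·31 + 4·278 + 5·(-340) = -740
Option 1 (M + 24, K + 50):
  K = 31 + 50 = 81
  M = 31 + 24 = 55
  R = -32 + 5·81 + 5·55 = 648
  F = 278 − 2·55 − 2·648 = -1128
  L = -28 − 4·81 + 4·648 + 5·(-1128) = -3400
Change in L: -3400 − (-740) = -2660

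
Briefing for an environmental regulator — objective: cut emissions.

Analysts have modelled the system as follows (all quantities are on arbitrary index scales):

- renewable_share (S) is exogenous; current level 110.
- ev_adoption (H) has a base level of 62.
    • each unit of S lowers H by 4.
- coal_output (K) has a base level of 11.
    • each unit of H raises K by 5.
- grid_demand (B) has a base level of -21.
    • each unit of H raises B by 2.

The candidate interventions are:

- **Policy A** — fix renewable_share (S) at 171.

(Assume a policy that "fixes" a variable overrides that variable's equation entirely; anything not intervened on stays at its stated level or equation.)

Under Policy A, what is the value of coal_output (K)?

-3099

Policy A (S := 171):
  S = 171
  H = 62 − 4·171 = -622
  K = 11 + 5·(-622) = -3099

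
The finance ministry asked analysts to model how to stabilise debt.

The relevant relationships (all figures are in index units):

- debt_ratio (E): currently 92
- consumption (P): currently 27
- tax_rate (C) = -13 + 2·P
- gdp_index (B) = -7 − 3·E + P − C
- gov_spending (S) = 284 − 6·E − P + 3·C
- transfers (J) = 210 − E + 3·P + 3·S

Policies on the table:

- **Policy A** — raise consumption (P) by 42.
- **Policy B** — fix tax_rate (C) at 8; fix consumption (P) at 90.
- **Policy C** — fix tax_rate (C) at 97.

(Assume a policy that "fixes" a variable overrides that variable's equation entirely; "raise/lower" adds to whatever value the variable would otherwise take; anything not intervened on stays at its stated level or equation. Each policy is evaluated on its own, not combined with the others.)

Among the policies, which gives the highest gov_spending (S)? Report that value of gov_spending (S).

38

Policy A (P + 42):
  E = 92
  P = 27 + 42 = 69
  C = -13 + 2·69 = 125
  S = 284 − 6·92 − 69 + 3·125 = 38
Policy B (C := 8, P := 90):
  E = 92
  P = 90
  C = 8
  S = 284 − 6·92 − 90 + 3·8 = -334
Policy C (C := 97):
  E = 92
  P = 27
  C = 97
  S = 284 − 6·92 − 27 + 3·97 = -4
Comparing — Policy A: S=38, Policy B: S=-334, Policy C: S=-4. Highest is 38 (Policy A).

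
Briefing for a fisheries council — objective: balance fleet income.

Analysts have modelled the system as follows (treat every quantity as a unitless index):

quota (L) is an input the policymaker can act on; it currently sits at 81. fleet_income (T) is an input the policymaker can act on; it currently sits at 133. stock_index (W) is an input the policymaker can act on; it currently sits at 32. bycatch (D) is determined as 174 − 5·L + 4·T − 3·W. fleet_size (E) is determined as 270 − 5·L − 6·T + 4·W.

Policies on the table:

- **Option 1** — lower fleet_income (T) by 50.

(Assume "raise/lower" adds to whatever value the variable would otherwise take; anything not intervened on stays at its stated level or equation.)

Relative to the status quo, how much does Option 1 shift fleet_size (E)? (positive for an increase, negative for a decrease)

300

Baseline:
  L = 81
  T = 133
  W = 32
  E = 270 − 5·81 − 6·133 + 4·32 = -805
Option 1 (T − 50):
  L = 81
  T = 133 − 50 = 83
  W = 32
  E = 270 − 5·81 − 6·83 + 4·32 = -505
Change in E: -505 − (-805) = 300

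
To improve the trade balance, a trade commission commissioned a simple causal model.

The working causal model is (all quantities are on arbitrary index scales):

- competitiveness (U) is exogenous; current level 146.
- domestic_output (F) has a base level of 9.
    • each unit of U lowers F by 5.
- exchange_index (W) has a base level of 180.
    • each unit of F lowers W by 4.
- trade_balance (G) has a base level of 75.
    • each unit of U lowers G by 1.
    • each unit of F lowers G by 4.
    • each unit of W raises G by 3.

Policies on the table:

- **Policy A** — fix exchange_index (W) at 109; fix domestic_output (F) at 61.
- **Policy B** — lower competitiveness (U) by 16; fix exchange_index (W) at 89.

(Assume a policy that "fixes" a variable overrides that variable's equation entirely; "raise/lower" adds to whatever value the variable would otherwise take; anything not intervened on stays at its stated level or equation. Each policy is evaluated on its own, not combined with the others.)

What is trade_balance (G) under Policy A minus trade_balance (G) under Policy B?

Policy A (W := 109, F := 61):
  U = 146
  F = 61
  W = 109
  G = 75 − 146 − 4·61 + 3·109 = 12
Policy B (U − 16, W := 89):
  U = 146 − 16 = 130
  F = 9 − 5·130 = -641
  W = 89
  G = 75 − 130 − 4·(-641) + 3·89 = 2776
G: 12 − 2776 = -2764

-2764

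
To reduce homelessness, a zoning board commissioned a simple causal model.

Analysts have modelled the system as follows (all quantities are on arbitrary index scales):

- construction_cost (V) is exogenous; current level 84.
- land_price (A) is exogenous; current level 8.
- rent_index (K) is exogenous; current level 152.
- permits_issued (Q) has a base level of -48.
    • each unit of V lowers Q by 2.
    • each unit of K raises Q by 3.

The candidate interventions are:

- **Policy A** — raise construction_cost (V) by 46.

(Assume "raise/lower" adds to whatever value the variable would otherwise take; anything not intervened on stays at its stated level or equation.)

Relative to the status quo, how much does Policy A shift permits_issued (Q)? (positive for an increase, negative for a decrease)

Baseline:
  V = 84
  K = 152
  Q = -48 − 2·84 + 3·152 = 240
Policy A (V + 46):
  V = 84 + 46 = 130
  K = 152
  Q = -48 − 2·130 + 3·152 = 148
Change in Q: 148 − 240 = -92

-92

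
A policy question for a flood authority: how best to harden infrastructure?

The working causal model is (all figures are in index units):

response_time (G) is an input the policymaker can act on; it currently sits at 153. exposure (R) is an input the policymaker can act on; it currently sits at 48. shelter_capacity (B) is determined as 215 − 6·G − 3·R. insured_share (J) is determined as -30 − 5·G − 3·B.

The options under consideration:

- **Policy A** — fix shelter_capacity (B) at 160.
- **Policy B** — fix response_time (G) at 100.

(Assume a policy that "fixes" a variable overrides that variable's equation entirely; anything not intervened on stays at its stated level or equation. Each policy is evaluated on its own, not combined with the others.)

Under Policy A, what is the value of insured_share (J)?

Policy A (B := 160):
  G = 153
  R = 48
  B = 160
  J = -30 − 5·153 − 3·160 = -1275

-1275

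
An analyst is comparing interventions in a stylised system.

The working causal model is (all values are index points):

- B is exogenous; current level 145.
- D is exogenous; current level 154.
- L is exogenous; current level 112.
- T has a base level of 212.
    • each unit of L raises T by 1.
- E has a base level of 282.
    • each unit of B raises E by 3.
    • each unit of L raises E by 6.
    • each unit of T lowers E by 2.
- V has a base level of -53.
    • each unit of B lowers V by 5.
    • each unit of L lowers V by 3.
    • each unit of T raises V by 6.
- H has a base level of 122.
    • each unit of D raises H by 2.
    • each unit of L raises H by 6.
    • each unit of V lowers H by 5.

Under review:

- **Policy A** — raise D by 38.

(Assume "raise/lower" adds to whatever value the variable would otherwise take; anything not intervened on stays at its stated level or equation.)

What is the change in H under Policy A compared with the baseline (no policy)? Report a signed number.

Baseline:
  B = 145
  D = 154
  L = 112
  T = 212 + 112 = 324
  V = -53 − 5·145 − 3·112 + 6·324 = 830
  H = 122 + 2·154 + 6·112 − 5·830 = -3048
Policy A (D + 38):
  B = 145
  D = 154 + 38 = 192
  L = 112
  T = 212 + 112 = 324
  V = -53 − 5·145 − 3·112 + 6·324 = 830
  H = 122 + 2·192 + 6·112 − 5·830 = -2972
Change in H: -2972 − (-3048) = 76

76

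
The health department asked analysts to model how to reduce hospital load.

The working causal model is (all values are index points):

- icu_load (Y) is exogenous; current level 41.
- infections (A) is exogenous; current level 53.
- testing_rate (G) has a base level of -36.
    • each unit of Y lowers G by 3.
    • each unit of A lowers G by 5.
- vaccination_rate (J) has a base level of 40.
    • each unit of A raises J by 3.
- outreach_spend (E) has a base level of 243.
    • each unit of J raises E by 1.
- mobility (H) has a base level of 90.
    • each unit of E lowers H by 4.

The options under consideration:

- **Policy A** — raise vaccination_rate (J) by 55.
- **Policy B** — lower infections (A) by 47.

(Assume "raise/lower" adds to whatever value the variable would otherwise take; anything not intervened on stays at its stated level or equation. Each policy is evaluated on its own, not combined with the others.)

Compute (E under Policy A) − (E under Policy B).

196

Policy A (J + 55):
  A = 53
  J = 40 + 3·53 (+55 from intervention) = 254
  E = 243 + 254 = 497
Policy B (A − 47):
  A = 53 − 47 = 6
  J = 40 + 3·6 = 58
  E = 243 + 58 = 301
E: 497 − 301 = 196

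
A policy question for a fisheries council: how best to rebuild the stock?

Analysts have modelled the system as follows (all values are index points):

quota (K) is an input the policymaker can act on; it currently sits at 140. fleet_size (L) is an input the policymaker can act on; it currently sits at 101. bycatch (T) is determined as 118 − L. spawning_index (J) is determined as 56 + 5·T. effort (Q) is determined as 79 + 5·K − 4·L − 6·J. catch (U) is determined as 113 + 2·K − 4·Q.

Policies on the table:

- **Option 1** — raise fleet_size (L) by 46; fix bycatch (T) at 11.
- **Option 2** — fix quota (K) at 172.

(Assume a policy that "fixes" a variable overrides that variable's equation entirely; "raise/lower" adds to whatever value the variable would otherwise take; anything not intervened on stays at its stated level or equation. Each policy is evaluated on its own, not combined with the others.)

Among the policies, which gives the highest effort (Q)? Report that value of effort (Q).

-311

Option 1 (L + 46, T := 11):
  K = 140
  L = 101 + 46 = 147
  T = 11
  J = 56 + 5·11 = 111
  Q = 79 + 5·140 − 4·147 − 6·111 = -475
Option 2 (K := 172):
  K = 172
  L = 101
  T = 118 − 101 = 17
  J = 56 + 5·17 = 141
  Q = 79 + 5·172 − 4·101 − 6·141 = -311
Comparing — Option 1: Q=-475, Option 2: Q=-311. Highest is -311 (Option 2).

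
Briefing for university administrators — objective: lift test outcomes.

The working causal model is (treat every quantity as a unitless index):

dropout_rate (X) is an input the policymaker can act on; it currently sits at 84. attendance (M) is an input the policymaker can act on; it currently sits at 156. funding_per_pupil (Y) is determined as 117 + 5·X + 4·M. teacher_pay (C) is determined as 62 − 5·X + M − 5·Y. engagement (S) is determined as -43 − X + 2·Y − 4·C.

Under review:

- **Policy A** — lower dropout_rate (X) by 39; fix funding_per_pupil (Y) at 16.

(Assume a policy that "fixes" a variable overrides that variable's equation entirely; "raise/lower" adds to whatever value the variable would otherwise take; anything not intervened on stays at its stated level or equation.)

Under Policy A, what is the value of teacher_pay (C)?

-87

Policy A (X − 39, Y := 16):
  X = 84 − 39 = 45
  M = 156
  Y = 16
  C = 62 − 5·45 + 156 − 5·16 = -87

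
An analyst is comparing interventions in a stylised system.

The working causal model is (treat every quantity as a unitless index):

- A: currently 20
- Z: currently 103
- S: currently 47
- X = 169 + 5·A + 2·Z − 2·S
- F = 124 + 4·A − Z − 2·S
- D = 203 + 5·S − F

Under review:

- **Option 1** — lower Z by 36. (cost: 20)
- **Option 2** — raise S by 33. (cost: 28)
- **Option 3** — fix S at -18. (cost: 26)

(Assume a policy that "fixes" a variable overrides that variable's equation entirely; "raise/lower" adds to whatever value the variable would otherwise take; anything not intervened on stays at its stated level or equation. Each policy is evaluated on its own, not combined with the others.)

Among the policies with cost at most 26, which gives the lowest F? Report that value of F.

Option 1 (Z − 36):
  A = 20
  Z = 103 − 36 = 67
  S = 47
  F = 124 + 4·20 − 67 − 2·47 = 43
Option 3 (S := -18):
  A = 20
  Z = 103
  S = -18
  F = 124 + 4·20 − 103 − 2·(-18) = 137
Comparing — Option 1: F=43, Option 3: F=137. Lowest is 43 (Option 1).

43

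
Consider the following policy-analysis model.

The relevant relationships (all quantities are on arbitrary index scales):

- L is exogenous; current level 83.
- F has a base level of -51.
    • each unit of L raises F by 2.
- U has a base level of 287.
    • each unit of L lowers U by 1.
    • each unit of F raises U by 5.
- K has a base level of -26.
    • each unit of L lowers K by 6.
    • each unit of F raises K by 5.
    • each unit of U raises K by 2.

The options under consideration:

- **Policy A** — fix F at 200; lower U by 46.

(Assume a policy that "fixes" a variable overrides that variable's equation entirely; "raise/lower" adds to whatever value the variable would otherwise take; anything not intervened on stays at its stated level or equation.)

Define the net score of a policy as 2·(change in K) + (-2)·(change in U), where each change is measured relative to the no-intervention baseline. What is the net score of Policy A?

1608

Baseline:
  L = 83
  F = -51 + 2·83 = 115
  U = 287 − 83 + 5·115 = 779
  K = -26 − 6·83 + 5·115 + 2·779 = 1609
Policy A (F := 200, U − 46):
  L = 83
  F = 200
  U = 287 − 83 + 5·200 (−46 from intervention) = 1158
  K = -26 − 6·83 + 5·200 + 2·1158 = 2792
ΔK = 2792 − 1609 = 1183; ΔU = 1158 − 779 = 379
Score = 2·1183 + (-2)·379 = 1608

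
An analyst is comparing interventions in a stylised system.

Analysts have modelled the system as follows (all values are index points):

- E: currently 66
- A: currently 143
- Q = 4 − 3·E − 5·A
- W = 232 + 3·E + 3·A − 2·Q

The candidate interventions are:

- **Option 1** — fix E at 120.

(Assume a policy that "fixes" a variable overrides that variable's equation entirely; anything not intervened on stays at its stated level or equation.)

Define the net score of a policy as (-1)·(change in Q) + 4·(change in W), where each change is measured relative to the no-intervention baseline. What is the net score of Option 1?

2106

Baseline:
  E = 66
  A = 143
  Q = 4 − 3·66 − 5·143 = -909
  W = 232 + 3·66 + 3·143 − 2·(-909) = 2677
Option 1 (E := 120):
  E = 120
  A = 143
  Q = 4 − 3·120 − 5·143 = -1071
  W = 232 + 3·120 + 3·143 − 2·(-1071) = 3163
ΔQ = -1071 − (-909) = -162; ΔW = 3163 − 2677 = 486
Score = (-1)·(-162) + 4·486 = 2106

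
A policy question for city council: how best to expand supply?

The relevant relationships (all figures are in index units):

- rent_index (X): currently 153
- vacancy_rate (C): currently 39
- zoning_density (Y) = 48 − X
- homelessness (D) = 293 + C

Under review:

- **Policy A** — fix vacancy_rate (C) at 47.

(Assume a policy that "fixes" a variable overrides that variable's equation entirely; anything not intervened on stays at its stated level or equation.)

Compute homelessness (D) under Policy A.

Policy A (C := 47):
  C = 47
  D = 293 + 47 = 340

340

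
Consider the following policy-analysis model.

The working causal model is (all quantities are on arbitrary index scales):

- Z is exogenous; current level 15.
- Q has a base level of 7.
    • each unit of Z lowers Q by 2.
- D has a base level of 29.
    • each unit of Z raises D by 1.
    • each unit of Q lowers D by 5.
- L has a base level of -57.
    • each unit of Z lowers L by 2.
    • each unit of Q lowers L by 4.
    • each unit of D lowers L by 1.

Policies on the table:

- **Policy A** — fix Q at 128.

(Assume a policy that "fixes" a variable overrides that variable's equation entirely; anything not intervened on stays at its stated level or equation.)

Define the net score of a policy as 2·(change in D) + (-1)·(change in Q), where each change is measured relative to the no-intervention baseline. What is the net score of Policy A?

-1661

Baseline:
  Z = 15
  Q = 7 − 2·15 = -23
  D = 29 + 15 − 5·(-23) = 159
Policy A (Q := 128):
  Z = 15
  Q = 128
  D = 29 + 15 − 5·128 = -596
ΔD = -596 − 159 = -755; ΔQ = 128 − (-23) = 151
Score = 2·(-755) + (-1)·151 = -1661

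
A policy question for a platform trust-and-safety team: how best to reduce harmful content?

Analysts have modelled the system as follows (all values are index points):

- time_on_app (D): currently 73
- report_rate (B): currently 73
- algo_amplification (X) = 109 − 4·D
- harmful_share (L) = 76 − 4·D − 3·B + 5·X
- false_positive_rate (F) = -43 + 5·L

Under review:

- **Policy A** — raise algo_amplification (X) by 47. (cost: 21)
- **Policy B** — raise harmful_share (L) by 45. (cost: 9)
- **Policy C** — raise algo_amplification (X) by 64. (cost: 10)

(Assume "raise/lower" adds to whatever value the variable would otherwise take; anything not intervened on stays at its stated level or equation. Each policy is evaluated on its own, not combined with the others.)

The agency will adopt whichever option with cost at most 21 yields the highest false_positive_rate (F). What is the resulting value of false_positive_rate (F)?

-5193

Policy A (X + 47):
  D = 73
  B = 73
  X = 109 − 4·73 (+47 from intervention) = -136
  L = 76 − 4·73 − 3·73 + 5·(-136) = -1115
  F = -43 + 5·(-1115) = -5618
Policy B (L + 45):
  D = 73
  B = 73
  X = 109 − 4·73 = -183
  L = 76 − 4·73 − 3·73 + 5·(-183) (+45 from intervention) = -1305
  F = -43 + 5·(-1305) = -6568
Policy C (X + 64):
  D = 73
  B = 73
  X = 109 − 4·73 (+64 from intervention) = -119
  L = 76 − 4·73 − 3·73 + 5·(-119) = -1030
  F = -43 + 5·(-1030) = -5193
Comparing — Policy A: F=-5618, Policy B: F=-6568, Policy C: F=-5193. Highest is -5193 (Policy C).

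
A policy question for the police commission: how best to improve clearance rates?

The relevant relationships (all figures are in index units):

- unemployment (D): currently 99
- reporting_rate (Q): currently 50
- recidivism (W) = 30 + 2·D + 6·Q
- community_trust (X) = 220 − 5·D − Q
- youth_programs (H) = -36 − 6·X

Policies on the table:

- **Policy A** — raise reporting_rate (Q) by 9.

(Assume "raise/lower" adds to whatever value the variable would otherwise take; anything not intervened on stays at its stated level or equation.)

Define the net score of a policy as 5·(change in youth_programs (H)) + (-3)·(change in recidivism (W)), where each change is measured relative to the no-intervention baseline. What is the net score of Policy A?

108

Baseline:
  D = 99
  Q = 50
  W = 30 + 2·99 + 6·50 = 528
  X = 220 − 5·99 − 50 = -325
  H = -36 − 6·(-325) = 1914
Policy A (Q + 9):
  D = 99
  Q = 50 + 9 = 59
  W = 30 + 2·99 + 6·59 = 582
  X = 220 − 5·99 − 59 = -334
  H = -36 − 6·(-334) = 1968
ΔH = 1968 − 1914 = 54; ΔW = 582 − 528 = 54
Score = 5·54 + (-3)·54 = 108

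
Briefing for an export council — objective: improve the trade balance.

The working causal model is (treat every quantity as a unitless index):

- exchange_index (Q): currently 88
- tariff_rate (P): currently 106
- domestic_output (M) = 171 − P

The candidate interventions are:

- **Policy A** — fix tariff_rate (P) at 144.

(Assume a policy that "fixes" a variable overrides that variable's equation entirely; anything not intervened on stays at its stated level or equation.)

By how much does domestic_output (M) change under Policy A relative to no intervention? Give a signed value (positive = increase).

Baseline:
  P = 106
  M = 171 − 106 = 65
Policy A (P := 144):
  P = 144
  M = 171 − 144 = 27
Change in M: 27 − 65 = -38

-38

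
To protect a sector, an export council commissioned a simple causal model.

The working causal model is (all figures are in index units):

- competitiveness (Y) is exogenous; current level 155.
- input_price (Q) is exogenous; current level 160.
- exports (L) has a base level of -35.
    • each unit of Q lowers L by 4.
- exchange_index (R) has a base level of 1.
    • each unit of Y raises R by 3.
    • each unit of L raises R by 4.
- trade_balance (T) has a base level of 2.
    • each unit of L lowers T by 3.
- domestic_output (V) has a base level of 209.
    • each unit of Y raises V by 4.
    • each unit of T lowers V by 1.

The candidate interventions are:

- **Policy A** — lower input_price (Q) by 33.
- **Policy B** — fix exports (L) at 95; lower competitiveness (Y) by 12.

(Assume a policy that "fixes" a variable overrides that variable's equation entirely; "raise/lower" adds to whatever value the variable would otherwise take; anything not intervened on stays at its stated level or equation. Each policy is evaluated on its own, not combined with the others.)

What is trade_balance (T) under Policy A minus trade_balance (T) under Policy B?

1914

Policy A (Q − 33):
  Q = 160 − 33 = 127
  L = -35 − 4·127 = -543
  T = 2 − 3·(-543) = 1631
Policy B (L := 95, Y − 12):
  Q = 160
  L = 95
  T = 2 − 3·95 = -283
T: 1631 − (-283) = 1914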